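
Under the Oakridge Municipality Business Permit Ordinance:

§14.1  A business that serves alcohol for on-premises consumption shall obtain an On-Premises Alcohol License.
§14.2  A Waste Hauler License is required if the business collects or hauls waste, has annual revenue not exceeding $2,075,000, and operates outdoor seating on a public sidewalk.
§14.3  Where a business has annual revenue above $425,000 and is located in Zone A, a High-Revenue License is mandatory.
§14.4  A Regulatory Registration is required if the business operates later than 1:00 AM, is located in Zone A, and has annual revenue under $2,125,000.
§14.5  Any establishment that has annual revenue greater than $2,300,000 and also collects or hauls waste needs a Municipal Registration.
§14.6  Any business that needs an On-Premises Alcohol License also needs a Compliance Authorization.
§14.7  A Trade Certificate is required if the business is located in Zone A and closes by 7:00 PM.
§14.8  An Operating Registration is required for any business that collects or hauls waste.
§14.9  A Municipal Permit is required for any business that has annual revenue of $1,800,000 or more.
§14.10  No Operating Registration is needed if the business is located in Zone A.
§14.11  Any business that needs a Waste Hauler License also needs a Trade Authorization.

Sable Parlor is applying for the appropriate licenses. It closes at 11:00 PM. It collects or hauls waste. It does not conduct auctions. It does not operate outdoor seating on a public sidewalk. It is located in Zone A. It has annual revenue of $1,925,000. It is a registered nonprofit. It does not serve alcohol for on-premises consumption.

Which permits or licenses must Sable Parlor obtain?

High-Revenue License, Municipal Permit

§14.1 does not serve alcohol for on-premises consumption → On-Premises Alcohol License not required.
§14.2 collects or hauls waste; revenue $1,925,000 ≤ $2,075,000; does not operate outdoor seating on a public sidewalk → Waste Hauler License not required.
§14.3 revenue $1,925,000 > $425,000; is located in Zone A → High-Revenue License required.
§14.4 closes 11:00 PM, at/before 1:00 AM; is located in Zone A; revenue $1,925,000 < $2,125,000 → Regulatory Registration not required.
§14.5 revenue $1,925,000 ≤ $2,300,000; collects or hauls waste → Municipal Registration not required.
§14.6 On-Premises Alcohol License is not required → no effect.
§14.7 is located in Zone A; closes 11:00 PM, after 7:00 PM → Trade Certificate not required.
§14.8 collects or hauls waste → Operating Registration required.
§14.9 revenue $1,925,000 ≥ $1,800,000 → Municipal Permit required.
§14.10 is located in Zone A → exempt from Operating Registration.
§14.11 Waste Hauler License is not required → no effect.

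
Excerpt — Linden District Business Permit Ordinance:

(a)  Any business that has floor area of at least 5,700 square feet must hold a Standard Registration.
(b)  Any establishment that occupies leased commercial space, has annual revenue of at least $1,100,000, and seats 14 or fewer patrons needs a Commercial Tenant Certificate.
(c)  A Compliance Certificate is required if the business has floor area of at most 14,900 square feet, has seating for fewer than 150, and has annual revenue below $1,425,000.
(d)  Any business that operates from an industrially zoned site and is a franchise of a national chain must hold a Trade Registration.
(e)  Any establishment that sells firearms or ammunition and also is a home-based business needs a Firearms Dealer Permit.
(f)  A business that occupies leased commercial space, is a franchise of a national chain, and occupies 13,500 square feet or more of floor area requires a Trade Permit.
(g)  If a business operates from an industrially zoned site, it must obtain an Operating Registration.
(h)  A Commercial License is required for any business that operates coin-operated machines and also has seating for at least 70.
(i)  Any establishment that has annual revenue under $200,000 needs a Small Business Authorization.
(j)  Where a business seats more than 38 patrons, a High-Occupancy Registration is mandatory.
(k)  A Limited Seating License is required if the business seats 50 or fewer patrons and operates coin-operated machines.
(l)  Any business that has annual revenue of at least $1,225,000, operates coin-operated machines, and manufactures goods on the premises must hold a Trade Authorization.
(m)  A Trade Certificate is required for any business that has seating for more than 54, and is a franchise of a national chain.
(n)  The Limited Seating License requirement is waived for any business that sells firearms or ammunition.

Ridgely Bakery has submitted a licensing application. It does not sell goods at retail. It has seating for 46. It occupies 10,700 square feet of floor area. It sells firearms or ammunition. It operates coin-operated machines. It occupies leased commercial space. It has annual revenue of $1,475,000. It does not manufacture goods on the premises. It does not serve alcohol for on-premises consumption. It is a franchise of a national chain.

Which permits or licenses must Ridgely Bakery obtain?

High-Occupancy Registration, Standard Registration

(a) floor area 10,700 square feet ≥ 5,700 square feet → Standard Registration required.
(b) occupies leased commercial space; revenue $1,475,000 ≥ $1,100,000; seating 46 > 14 → Commercial Tenant Certificate not required.
(c) floor area 10,700 square feet ≤ 14,900 square feet; seating 46 < 150; revenue $1,475,000 ≥ $1,425,000 → Compliance Certificate not required.
(d) occupies leased commercial space (not: operates from an industrially zoned site); is a franchise of a national chain → Trade Registration not required.
(e) sells firearms or ammunition; occupies leased commercial space (not: is a home-based business) → Firearms Dealer Permit not required.
(f) occupies leased commercial space; is a franchise of a national chain; floor area 10,700 square feet < 13,500 square feet → Trade Permit not required.
(g) occupies leased commercial space (not: operates from an industrially zoned site) → Operating Registration not required.
(h) operates coin-operated machines; seating 46 < 70 → Commercial License not required.
(i) revenue $1,475,000 ≥ $200,000 → Small Business Authorization not required.
(j) seating 46 > 38 → High-Occupancy Registration required.
(k) seating 46 ≤ 50; operates coin-operated machines → Limited Seating License required.
(l) revenue $1,475,000 ≥ $1,225,000; operates coin-operated machines; does not manufacture goods on the premises → Trade Authorization not required.
(m) seating 46 ≤ 54; is a franchise of a national chain → Trade Certificate not required.
(n) sells firearms or ammunition → exempt from Limited Seating License.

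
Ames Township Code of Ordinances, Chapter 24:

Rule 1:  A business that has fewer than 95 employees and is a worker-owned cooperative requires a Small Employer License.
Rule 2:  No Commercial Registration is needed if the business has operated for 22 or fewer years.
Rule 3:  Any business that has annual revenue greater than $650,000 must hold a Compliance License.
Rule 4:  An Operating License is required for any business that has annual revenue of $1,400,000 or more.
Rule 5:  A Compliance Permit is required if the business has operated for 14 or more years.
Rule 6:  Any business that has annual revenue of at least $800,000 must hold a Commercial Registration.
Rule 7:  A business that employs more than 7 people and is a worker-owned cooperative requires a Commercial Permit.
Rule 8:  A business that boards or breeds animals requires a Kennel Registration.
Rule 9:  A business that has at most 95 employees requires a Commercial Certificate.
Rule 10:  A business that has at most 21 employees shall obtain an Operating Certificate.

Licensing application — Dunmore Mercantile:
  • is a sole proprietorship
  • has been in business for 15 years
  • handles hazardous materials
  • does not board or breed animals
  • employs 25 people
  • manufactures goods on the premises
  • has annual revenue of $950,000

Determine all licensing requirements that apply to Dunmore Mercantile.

Rule 1: employees 25 < 95; is a sole proprietorship (not: is a worker-owned cooperative) → Small Employer License not required.
Rule 2: years in business 15 ≤ 22 → exempt from Commercial Registration.
Rule 3: revenue $950,000 > $650,000 → Compliance License required.
Rule 4: revenue $950,000 < $1,400,000 → Operating License not required.
Rule 5: years in business 15 ≥ 14 → Compliance Permit required.
Rule 6: revenue $950,000 ≥ $800,000 → Commercial Registration required.
Rule 7: employees 25 > 7; is a sole proprietorship (not: is a worker-owned cooperative) → Commercial Permit not required.
Rule 8: does not board or breed animals → Kennel Registration not required.
Rule 9: employees 25 ≤ 95 → Commercial Certificate required.
Rule 10: employees 25 > 21 → Operating Certificate not required.

Commercial Certificate, Compliance License, Compliance Permit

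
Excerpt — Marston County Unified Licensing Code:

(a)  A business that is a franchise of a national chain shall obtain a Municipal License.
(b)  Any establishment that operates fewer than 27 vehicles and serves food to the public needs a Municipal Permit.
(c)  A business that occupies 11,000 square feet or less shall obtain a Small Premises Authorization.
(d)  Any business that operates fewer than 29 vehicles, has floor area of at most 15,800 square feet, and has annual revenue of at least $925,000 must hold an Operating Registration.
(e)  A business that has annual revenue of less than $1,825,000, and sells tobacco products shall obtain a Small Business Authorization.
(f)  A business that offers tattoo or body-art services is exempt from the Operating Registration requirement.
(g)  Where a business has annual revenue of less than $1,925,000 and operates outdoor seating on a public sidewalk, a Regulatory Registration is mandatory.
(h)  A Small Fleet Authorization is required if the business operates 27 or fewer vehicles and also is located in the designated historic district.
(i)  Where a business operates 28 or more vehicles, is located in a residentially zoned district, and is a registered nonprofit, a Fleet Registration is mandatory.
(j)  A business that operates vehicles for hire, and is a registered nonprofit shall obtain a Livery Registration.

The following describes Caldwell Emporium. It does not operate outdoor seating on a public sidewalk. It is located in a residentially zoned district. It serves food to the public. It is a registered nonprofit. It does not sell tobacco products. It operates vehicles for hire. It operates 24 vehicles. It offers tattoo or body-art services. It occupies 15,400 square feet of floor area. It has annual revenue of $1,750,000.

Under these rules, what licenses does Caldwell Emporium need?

Livery Registration, Municipal Permit

(a) is a registered nonprofit (not: is a franchise of a national chain) → Municipal License not required.
(b) vehicles 24 < 27; serves food to the public → Municipal Permit required.
(c) floor area 15,400 square feet > 11,000 square feet → Small Premises Authorization not required.
(d) vehicles 24 < 29; floor area 15,400 square feet ≤ 15,800 square feet; revenue $1,750,000 ≥ $925,000 → Operating Registration required.
(e) revenue $1,750,000 < $1,825,000; does not sell tobacco products → Small Business Authorization not required.
(f) offers tattoo or body-art services → exempt from Operating Registration.
(g) revenue $1,750,000 < $1,925,000; does not operate outdoor seating on a public sidewalk → Regulatory Registration not required.
(h) vehicles 24 ≤ 27; is located in a residentially zoned district (not: is located in the designated historic district) → Small Fleet Authorization not required.
(i) vehicles 24 < 28; is located in a residentially zoned district; is a registered nonprofit → Fleet Registration not required.
(j) operates vehicles for hire; is a registered nonprofit → Livery Registration required.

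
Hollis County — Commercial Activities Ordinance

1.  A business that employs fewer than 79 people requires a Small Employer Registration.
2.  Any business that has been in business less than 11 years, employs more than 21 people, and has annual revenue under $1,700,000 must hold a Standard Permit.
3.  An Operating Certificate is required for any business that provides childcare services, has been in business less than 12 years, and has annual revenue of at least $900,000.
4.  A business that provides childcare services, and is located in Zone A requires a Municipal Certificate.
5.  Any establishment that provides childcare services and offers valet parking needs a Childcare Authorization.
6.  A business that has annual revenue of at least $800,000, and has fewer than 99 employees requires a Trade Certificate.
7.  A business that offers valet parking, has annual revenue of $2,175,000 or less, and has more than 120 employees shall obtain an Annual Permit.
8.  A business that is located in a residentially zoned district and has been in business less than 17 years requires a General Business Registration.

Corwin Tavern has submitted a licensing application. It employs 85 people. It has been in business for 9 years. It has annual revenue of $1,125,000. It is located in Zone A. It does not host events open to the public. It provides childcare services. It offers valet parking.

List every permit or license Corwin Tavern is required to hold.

Childcare Authorization, Municipal Certificate, Operating Certificate, Standard Permit, Trade Certificate

1. employees 85 ≥ 79 → Small Employer Registration not required.
2. years in business 9 < 11; employees 85 > 21; revenue $1,125,000 < $1,700,000 → Standard Permit required.
3. provides childcare services; years in business 9 < 12; revenue $1,125,000 ≥ $900,000 → Operating Certificate required.
4. provides childcare services; is located in Zone A → Municipal Certificate required.
5. provides childcare services; offers valet parking → Childcare Authorization required.
6. revenue $1,125,000 ≥ $800,000; employees 85 < 99 → Trade Certificate required.
7. offers valet parking; revenue $1,125,000 ≤ $2,175,000; employees 85 ≤ 120 → Annual Permit not required.
8. is located in Zone A (not: is located in a residentially zoned district); years in business 9 < 17 → General Business Registration not required.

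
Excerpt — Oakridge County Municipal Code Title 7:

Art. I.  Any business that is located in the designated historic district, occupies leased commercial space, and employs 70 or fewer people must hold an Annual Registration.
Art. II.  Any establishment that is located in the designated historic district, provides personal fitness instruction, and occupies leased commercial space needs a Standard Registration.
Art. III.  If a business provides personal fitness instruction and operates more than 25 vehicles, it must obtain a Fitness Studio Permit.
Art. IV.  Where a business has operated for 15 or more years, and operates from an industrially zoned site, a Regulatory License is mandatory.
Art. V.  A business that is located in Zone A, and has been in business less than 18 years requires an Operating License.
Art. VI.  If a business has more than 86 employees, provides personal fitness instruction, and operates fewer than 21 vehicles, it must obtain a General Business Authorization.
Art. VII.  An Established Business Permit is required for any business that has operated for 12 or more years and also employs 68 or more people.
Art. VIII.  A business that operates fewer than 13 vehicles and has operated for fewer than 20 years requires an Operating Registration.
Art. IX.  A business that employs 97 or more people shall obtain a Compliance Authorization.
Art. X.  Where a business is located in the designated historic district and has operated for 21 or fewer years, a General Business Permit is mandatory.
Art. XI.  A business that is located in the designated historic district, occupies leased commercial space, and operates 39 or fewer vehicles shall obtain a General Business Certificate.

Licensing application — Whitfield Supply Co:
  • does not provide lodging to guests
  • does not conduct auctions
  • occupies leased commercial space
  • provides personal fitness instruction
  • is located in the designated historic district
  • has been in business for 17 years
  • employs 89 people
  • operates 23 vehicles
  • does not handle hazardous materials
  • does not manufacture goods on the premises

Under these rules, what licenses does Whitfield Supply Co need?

Art. I. is located in the designated historic district; occupies leased commercial space; employees 89 > 70 → Annual Registration not required.
Art. II. is located in the designated historic district; provides personal fitness instruction; occupies leased commercial space → Standard Registration required.
Art. III. provides personal fitness instruction; vehicles 23 ≤ 25 → Fitness Studio Permit not required.
Art. IV. years in business 17 ≥ 15; occupies leased commercial space (not: operates from an industrially zoned site) → Regulatory License not required.
Art. V. is located in the designated historic district (not: is located in Zone A); years in business 17 < 18 → Operating License not required.
Art. VI. employees 89 > 86; provides personal fitness instruction; vehicles 23 ≥ 21 → General Business Authorization not required.
Art. VII. years in business 17 ≥ 12; employees 89 ≥ 68 → Established Business Permit required.
Art. VIII. vehicles 23 ≥ 13; years in business 17 < 20 → Operating Registration not required.
Art. IX. employees 89 < 97 → Compliance Authorization not required.
Art. X. is located in the designated historic district; years in business 17 ≤ 21 → General Business Permit required.
Art. XI. is located in the designated historic district; occupies leased commercial space; vehicles 23 ≤ 39 → General Business Certificate required.

Established Business Permit, General Business Certificate, General Business Permit, Standard Registration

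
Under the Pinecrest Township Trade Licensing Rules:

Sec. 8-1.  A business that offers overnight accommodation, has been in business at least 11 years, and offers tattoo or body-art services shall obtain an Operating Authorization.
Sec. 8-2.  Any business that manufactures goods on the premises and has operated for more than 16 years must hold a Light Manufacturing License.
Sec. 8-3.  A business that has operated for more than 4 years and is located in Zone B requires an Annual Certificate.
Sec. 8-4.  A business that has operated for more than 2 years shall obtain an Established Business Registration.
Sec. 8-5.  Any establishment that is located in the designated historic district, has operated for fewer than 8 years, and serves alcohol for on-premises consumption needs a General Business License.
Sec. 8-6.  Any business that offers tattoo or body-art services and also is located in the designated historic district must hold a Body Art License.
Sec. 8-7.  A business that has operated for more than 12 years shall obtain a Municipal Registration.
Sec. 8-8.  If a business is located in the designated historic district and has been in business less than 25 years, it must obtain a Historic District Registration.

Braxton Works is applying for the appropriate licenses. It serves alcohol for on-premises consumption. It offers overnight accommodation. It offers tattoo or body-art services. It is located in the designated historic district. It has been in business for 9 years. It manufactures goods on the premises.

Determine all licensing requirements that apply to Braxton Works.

Sec. 8-1. offers overnight accommodation; years in business 9 < 11; offers tattoo or body-art services → Operating Authorization not required.
Sec. 8-2. manufactures goods on the premises; years in business 9 ≤ 16 → Light Manufacturing License not required.
Sec. 8-3. years in business 9 > 4; is located in the designated historic district (not: is located in Zone B) → Annual Certificate not required.
Sec. 8-4. years in business 9 > 2 → Established Business Registration required.
Sec. 8-5. is located in the designated historic district; years in business 9 ≥ 8; serves alcohol for on-premises consumption → General Business License not required.
Sec. 8-6. offers tattoo or body-art services; is located in the designated historic district → Body Art License required.
Sec. 8-7. years in business 9 ≤ 12 → Municipal Registration not required.
Sec. 8-8. is located in the designated historic district; years in business 9 < 25 → Historic District Registration required.

Body Art License, Established Business Registration, Historic District Registration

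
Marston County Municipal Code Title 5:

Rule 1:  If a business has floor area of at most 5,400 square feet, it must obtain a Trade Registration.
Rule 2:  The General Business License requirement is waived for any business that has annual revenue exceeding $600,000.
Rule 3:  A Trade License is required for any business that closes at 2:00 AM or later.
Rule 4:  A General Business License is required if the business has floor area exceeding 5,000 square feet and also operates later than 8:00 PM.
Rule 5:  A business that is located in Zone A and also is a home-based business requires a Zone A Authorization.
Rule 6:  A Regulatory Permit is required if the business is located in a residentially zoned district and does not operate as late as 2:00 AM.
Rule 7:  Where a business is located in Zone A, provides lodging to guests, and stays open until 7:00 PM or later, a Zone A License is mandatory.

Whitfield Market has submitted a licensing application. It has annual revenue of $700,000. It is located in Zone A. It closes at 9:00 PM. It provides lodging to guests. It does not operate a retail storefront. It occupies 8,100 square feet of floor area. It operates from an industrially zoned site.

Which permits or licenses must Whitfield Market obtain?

Zone A License

Rule 1: floor area 8,100 square feet > 5,400 square feet → Trade Registration not required.
Rule 2: revenue $700,000 > $600,000 → exempt from General Business License.
Rule 3: closes 9:00 PM, at/before 2:00 AM → Trade License not required.
Rule 4: floor area 8,100 square feet > 5,000 square feet; closes 9:00 PM, after 8:00 PM → General Business License required.
Rule 5: is located in Zone A; operates from an industrially zoned site (not: is a home-based business) → Zone A Authorization not required.
Rule 6: is located in Zone A (not: is located in a residentially zoned district); closes 9:00 PM, at/before 2:00 AM → Regulatory Permit not required.
Rule 7: is located in Zone A; provides lodging to guests; closes 9:00 PM, after 7:00 PM → Zone A License required.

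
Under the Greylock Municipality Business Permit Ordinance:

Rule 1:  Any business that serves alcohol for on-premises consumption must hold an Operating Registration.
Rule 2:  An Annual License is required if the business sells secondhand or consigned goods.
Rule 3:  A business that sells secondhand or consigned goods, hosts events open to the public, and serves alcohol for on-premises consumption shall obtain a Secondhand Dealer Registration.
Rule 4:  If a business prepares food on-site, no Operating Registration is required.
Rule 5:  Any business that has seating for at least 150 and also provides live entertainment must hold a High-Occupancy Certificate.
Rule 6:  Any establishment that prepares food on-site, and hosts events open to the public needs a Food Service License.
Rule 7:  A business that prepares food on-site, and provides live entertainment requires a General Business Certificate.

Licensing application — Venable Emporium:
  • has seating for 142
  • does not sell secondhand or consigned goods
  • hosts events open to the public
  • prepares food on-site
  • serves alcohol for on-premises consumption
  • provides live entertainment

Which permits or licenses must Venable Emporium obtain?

Food Service License, General Business Certificate

Rule 1: serves alcohol for on-premises consumption → Operating Registration required.
Rule 2: does not sell secondhand or consigned goods → Annual License not required.
Rule 3: does not sell secondhand or consigned goods; hosts events open to the public; serves alcohol for on-premises consumption → Secondhand Dealer Registration not required.
Rule 4: prepares food on-site → exempt from Operating Registration.
Rule 5: seating 142 < 150; provides live entertainment → High-Occupancy Certificate not required.
Rule 6: prepares food on-site; hosts events open to the public → Food Service License required.
Rule 7: prepares food on-site; provides live entertainment → General Business Certificate required.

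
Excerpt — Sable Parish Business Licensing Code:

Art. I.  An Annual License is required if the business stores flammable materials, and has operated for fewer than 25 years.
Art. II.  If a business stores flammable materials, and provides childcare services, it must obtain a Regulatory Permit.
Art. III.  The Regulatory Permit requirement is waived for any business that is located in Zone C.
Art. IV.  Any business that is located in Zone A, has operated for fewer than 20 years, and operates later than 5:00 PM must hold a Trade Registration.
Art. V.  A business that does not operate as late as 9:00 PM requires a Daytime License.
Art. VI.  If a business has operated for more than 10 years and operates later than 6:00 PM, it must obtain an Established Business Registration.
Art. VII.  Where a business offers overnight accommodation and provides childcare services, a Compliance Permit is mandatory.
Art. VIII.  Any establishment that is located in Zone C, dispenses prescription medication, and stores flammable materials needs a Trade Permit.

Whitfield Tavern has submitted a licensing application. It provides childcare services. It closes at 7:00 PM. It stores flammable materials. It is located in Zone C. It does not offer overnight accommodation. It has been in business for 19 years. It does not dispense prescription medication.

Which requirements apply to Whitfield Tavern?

Annual License, Daytime License, Established Business Registration

Art. I. stores flammable materials; years in business 19 < 25 → Annual License required.
Art. II. stores flammable materials; provides childcare services → Regulatory Permit required.
Art. III. is located in Zone C → exempt from Regulatory Permit.
Art. IV. is located in Zone C (not: is located in Zone A); years in business 19 < 20; closes 7:00 PM, after 5:00 PM → Trade Registration not required.
Art. V. closes 7:00 PM, at/before 9:00 PM → Daytime License required.
Art. VI. years in business 19 > 10; closes 7:00 PM, after 6:00 PM → Established Business Registration required.
Art. VII. does not offer overnight accommodation; provides childcare services → Compliance Permit not required.
Art. VIII. is located in Zone C; does not dispense prescription medication; stores flammable materials → Trade Permit not required.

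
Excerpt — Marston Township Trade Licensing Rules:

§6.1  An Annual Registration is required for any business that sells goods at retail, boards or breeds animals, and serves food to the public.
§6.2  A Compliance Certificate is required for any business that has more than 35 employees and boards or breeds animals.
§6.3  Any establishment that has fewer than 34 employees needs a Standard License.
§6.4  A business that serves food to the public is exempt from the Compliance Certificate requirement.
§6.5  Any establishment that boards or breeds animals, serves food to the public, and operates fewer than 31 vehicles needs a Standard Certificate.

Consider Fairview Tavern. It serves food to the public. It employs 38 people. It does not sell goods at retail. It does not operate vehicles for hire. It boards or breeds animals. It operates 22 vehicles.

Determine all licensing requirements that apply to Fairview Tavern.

§6.1 does not sell goods at retail; boards or breeds animals; serves food to the public → Annual Registration not required.
§6.2 employees 38 > 35; boards or breeds animals → Compliance Certificate required.
§6.3 employees 38 ≥ 34 → Standard License not required.
§6.4 serves food to the public → exempt from Compliance Certificate.
§6.5 boards or breeds animals; serves food to the public; vehicles 22 < 31 → Standard Certificate required.

Standard Certificate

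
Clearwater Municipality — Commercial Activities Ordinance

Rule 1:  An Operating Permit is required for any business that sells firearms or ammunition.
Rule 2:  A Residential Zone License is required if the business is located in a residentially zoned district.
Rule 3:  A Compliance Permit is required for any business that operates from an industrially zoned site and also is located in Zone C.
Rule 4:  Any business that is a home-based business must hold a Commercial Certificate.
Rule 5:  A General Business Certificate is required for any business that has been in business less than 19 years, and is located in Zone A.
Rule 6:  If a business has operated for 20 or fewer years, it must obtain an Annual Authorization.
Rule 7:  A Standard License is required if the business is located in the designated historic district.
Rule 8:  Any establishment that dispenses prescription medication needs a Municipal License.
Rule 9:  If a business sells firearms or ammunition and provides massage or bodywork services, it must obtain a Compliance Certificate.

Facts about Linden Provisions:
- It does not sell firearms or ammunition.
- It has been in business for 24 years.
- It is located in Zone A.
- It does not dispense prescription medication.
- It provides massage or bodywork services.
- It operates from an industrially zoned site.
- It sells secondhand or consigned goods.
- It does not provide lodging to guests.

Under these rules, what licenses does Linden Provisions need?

Rule 1: does not sell firearms or ammunition → Operating Permit not required.
Rule 2: is located in Zone A (not: is located in a residentially zoned district) → Residential Zone License not required.
Rule 3: operates from an industrially zoned site; is located in Zone A (not: is located in Zone C) → Compliance Permit not required.
Rule 4: operates from an industrially zoned site (not: is a home-based business) → Commercial Certificate not required.
Rule 5: years in business 24 ≥ 19; is located in Zone A → General Business Certificate not required.
Rule 6: years in business 24 > 20 → Annual Authorization not required.
Rule 7: is located in Zone A (not: is located in the designated historic district) → Standard License not required.
Rule 8: does not dispense prescription medication → Municipal License not required.
Rule 9: does not sell firearms or ammunition; provides massage or bodywork services → Compliance Certificate not required.

None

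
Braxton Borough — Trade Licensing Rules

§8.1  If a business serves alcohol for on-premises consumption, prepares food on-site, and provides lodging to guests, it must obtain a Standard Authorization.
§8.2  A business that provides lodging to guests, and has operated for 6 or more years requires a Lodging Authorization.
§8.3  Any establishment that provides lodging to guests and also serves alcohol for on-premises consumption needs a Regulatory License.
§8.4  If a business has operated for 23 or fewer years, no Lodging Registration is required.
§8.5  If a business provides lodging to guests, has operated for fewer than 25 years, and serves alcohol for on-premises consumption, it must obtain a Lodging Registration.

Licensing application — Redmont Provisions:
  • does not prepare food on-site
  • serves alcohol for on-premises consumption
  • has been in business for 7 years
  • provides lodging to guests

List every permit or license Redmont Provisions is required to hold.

§8.1 serves alcohol for on-premises consumption; does not prepare food on-site; provides lodging to guests → Standard Authorization not required.
§8.2 provides lodging to guests; years in business 7 ≥ 6 → Lodging Authorization required.
§8.3 provides lodging to guests; serves alcohol for on-premises consumption → Regulatory License required.
§8.4 years in business 7 ≤ 23 → exempt from Lodging Registration.
§8.5 provides lodging to guests; years in business 7 < 25; serves alcohol for on-premises consumption → Lodging Registration required.

Lodging Authorization, Regulatory License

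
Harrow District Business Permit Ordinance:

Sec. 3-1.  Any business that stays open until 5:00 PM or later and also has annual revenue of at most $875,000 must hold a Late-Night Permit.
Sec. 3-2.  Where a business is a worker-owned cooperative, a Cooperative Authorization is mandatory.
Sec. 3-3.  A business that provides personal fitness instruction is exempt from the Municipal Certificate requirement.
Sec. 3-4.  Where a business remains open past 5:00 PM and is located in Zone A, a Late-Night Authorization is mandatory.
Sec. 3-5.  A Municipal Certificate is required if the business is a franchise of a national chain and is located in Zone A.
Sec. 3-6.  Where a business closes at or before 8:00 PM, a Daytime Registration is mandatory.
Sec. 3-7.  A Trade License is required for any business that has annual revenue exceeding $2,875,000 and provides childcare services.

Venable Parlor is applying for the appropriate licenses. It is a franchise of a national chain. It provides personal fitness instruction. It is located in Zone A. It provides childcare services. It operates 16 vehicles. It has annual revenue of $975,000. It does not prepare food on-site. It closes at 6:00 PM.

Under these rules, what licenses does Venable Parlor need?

Sec. 3-1. closes 6:00 PM, after 5:00 PM; revenue $975,000 > $875,000 → Late-Night Permit not required.
Sec. 3-2. is a franchise of a national chain (not: is a worker-owned cooperative) → Cooperative Authorization not required.
Sec. 3-3. provides personal fitness instruction → exempt from Municipal Certificate.
Sec. 3-4. closes 6:00 PM, after 5:00 PM; is located in Zone A → Late-Night Authorization required.
Sec. 3-5. is a franchise of a national chain; is located in Zone A → Municipal Certificate required.
Sec. 3-6. closes 6:00 PM, at/before 8:00 PM → Daytime Registration required.
Sec. 3-7. revenue $975,000 ≤ $2,875,000; provides childcare services → Trade License not required.

Daytime Registration, Late-Night Authorization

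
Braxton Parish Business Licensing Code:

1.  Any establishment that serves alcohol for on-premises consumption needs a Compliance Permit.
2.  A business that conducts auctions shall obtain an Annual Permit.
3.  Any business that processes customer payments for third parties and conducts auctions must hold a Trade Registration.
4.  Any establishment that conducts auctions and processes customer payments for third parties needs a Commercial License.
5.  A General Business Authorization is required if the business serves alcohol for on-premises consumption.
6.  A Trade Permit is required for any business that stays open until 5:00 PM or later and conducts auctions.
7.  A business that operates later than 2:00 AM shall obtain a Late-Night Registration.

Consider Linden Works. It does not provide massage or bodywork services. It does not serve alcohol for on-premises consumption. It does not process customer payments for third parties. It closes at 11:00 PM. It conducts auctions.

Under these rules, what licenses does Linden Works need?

Annual Permit, Trade Permit

1. does not serve alcohol for on-premises consumption → Compliance Permit not required.
2. conducts auctions → Annual Permit required.
3. does not process customer payments for third parties; conducts auctions → Trade Registration not required.
4. conducts auctions; does not process customer payments for third parties → Commercial License not required.
5. does not serve alcohol for on-premises consumption → General Business Authorization not required.
6. closes 11:00 PM, after 5:00 PM; conducts auctions → Trade Permit required.
7. closes 11:00 PM, at/before 2:00 AM → Late-Night Registration not required.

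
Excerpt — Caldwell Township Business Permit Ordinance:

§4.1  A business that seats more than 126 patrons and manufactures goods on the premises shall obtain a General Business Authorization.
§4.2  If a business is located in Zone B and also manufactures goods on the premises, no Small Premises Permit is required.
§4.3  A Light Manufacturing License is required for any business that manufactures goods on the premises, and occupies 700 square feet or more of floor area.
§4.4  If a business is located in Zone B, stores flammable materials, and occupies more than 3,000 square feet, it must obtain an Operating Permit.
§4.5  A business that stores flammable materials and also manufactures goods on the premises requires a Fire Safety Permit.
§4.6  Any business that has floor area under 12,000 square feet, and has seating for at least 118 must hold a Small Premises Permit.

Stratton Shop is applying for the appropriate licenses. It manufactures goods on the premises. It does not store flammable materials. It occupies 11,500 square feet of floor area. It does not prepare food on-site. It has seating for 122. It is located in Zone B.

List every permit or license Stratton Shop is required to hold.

Light Manufacturing License

§4.1 seating 122 ≤ 126; manufactures goods on the premises → General Business Authorization not required.
§4.2 is located in Zone B; manufactures goods on the premises → exempt from Small Premises Permit.
§4.3 manufactures goods on the premises; floor area 11,500 square feet ≥ 700 square feet → Light Manufacturing License required.
§4.4 is located in Zone B; does not store flammable materials; floor area 11,500 square feet > 3,000 square feet → Operating Permit not required.
§4.5 does not store flammable materials; manufactures goods on the premises → Fire Safety Permit not required.
§4.6 floor area 11,500 square feet < 12,000 square feet; seating 122 ≥ 118 → Small Premises Permit required.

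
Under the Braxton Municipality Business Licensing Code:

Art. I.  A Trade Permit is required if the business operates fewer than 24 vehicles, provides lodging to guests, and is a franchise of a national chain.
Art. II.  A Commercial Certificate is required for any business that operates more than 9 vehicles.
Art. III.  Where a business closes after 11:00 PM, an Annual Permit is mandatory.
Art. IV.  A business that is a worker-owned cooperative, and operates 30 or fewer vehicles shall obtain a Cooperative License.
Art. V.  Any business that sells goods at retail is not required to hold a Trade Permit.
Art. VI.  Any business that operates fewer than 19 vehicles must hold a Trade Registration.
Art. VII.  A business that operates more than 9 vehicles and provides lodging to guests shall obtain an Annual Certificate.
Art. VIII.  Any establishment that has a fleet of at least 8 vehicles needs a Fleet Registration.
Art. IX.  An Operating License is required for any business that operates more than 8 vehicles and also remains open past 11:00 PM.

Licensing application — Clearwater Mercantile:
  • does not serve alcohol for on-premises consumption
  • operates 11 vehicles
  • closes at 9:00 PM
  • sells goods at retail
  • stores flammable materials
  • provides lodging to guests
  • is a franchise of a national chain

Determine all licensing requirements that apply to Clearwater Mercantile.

Art. I. vehicles 11 < 24; provides lodging to guests; is a franchise of a national chain → Trade Permit required.
Art. II. vehicles 11 > 9 → Commercial Certificate required.
Art. III. closes 9:00 PM, at/before 11:00 PM → Annual Permit not required.
Art. IV. is a franchise of a national chain (not: is a worker-owned cooperative); vehicles 11 ≤ 30 → Cooperative License not required.
Art. V. sells goods at retail → exempt from Trade Permit.
Art. VI. vehicles 11 < 19 → Trade Registration required.
Art. VII. vehicles 11 > 9; provides lodging to guests → Annual Certificate required.
Art. VIII. vehicles 11 ≥ 8 → Fleet Registration required.
Art. IX. vehicles 11 > 8; closes 9:00 PM, at/before 11:00 PM → Operating License not required.

Annual Certificate, Commercial Certificate, Fleet Registration, Trade Registration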